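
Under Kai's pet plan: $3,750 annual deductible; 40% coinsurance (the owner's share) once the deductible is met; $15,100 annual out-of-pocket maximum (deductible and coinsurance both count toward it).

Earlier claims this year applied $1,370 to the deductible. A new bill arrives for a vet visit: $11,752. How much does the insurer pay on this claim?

$1,370 of the $3,750 deductible is already met, leaving $2,380.
The remaining $9,372 (= $11,752 − $2,380) moves to coinsurance.
40% of $9,372 = $3,748.80 falls to the owner.
That puts the owner's cost at $2,380 + $3,748.80 = $6,128.80 before any cap.
Cumulative spending $1,370 + $6,128.80 = $7,498.80 stays under the $15,100 maximum.
Insurer pays the balance: $11,752 − $6,128.80 = $5,623.20.

$5,623.20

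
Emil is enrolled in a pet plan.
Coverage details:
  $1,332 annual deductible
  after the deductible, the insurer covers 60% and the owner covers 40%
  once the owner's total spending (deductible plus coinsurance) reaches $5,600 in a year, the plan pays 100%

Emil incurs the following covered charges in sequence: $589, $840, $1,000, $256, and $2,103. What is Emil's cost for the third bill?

$400

Claim 1 ($589): all of it applies to the deductible. Cost to owner: $589. OOP to date $589.
Claim 2 ($840): deductible takes $743, $97 remains; owner's 40% is $38.80. Cost to owner: $781.80. OOP to date $1,370.80.
Claim 3 ($1,000): deductible met; 40% of $1,000 = $400. Owner pays $400; OOP now $1,770.80.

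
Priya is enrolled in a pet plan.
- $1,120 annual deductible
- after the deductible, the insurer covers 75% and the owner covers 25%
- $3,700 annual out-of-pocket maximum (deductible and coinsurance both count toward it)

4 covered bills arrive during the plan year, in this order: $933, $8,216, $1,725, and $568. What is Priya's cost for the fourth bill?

$141.50

#1 ($933): all of it applies to the deductible. Cost to owner: $933. OOP to date $933.
#2 ($8,216): $187 finishes the deductible; $8,029 goes to coinsurance; owner's 25% is $2,007.25. Owner owes $2,194.25 (running OOP $3,127.25).
#3 ($1,725): deductible already satisfied, so owner's share is 25% × $1,725 = $431.25. Owner owes $431.25 (running OOP $3,558.50).
#4 ($568): deductible met; 25% of $568 = $142. OOP would hit $3,700.50 > $3,700, so the cap limits the owner to $3,700 − $3,558.50 = $141.50.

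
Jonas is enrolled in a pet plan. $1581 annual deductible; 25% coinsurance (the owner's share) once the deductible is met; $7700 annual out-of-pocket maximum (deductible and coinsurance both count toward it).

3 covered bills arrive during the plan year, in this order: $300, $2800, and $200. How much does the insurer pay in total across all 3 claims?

$1289.25

Claim 1 — $300: entire amount goes to the deductible. Cost to owner: $300. OOP to date $300. Plan pays $300 − $300 = $0.
Claim 2 — $2800: deductible takes $1281, $1519 remains; owner's 25% is $379.75. Cost to owner: $1660.75. OOP to date $1960.75. Plan pays $2800 − $1660.75 = $1139.25.
Claim 3 — $200: deductible met; 25% of $200 = $50. Owner owes $50 (running OOP $2010.75). Insurer: $200 − $50 = $150.
Insurer total = bills − owner's total = $3300 − $2010.75 = $1289.25.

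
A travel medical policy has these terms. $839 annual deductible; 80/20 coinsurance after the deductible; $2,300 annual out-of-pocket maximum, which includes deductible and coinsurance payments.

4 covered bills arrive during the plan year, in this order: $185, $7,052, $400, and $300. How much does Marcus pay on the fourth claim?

$60

Claim 1 ($185): entire amount goes to the deductible. Traveler owes $185 (running OOP $185).
Claim 2 ($7,052): $654 to deductible, leaving $6,398; coinsurance $6,398 × 20% = $1,279.60. Cost to traveler: $1,933.60. OOP to date $2,118.60.
Claim 3 ($400): deductible already satisfied, so traveler's share is 20% × $400 = $80. Cost to traveler: $80. OOP to date $2,198.60.
Claim 4 ($300): deductible already satisfied, so traveler's share is 20% × $300 = $60. Traveler owes $60 (running OOP $2,258.60).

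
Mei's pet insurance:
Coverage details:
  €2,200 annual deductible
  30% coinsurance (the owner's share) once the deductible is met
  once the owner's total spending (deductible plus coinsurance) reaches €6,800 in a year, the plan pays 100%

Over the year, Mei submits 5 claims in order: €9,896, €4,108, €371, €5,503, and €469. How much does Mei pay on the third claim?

€111.30

Claim 1 (€9,896): deductible takes €2,200, €7,696 remains; coinsurance €7,696 × 30% = €2,308.80. Cost to owner: €4,508.80. OOP to date €4,508.80.
Claim 2 (€4,108): deductible met; 30% of €4,108 = €1,232.40. Owner owes €1,232.40 (running OOP €5,741.20).
Claim 3 (€371): deductible already satisfied, so owner's share is 30% × €371 = €111.30. Owner owes €111.30 (running OOP €5,852.50).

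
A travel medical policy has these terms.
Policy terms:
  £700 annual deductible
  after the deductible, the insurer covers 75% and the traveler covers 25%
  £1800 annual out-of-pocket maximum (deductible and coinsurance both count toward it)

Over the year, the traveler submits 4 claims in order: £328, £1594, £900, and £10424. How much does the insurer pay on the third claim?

Claim 1 — £328: all of it applies to the deductible. Traveler pays £328; OOP now £328. Insurer: £328 − £328 = £0.
Claim 2 — £1594: £372 finishes the deductible; £1222 goes to coinsurance; coinsurance £1222 × 25% = £305.50. Traveler owes £677.50 (running OOP £1005.50). Insurer: £1594 − £677.50 = £916.50.
Claim 3 — £900: 25% coinsurance on £900 = £225. Traveler owes £225 (running OOP £1230.50). Plan pays £900 − £225 = £675.

£675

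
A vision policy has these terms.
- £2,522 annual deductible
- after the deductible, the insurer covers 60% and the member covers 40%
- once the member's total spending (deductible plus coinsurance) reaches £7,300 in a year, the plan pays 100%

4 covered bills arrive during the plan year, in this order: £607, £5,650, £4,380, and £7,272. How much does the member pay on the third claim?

£1,752

Claim 1 (£607): entire amount goes to the deductible. Member pays £607; OOP now £607.
Claim 2 (£5,650): £1,915 to deductible, leaving £3,735; member's 40% is £1,494. Member owes £3,409 (running OOP £4,016).
Claim 3 (£4,380): 40% coinsurance on £4,380 = £1,752. Member owes £1,752 (running OOP £5,768).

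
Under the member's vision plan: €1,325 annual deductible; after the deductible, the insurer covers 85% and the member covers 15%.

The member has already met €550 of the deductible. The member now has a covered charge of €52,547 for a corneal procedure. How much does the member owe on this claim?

€8,540.80

Deductible still to meet: €1,325 − €550 = €775.
That leaves €52,547 − €775 = €51,772 for coinsurance.
15% of €51,772 = €7,765.80 falls to the member.
So the member owes €775 + €7,765.80 = €8,540.80.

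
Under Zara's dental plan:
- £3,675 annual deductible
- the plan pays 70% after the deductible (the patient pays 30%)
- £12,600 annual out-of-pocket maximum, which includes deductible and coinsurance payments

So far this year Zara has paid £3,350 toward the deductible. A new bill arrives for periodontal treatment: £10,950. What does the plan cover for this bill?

£7,437.50

Deductible still to meet: £3,675 − £3,350 = £325.
The remaining £10,625 (= £10,950 − £325) moves to coinsurance.
Coinsurance: £10,625 × 30% = £3,187.50.
That puts the patient's cost at £325 + £3,187.50 = £3,512.50 before any cap.
Total out-of-pocket so far would be £3,350 + £3,512.50 = £6,862.50, below the £12,600 cap — no reduction.
The plan picks up £10,950 − £3,512.50 = £7,437.50.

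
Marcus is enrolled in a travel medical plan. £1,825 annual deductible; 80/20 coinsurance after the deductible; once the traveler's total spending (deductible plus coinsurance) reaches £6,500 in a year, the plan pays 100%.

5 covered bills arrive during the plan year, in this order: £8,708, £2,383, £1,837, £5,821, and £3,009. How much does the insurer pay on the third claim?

£1,469.60

Claim 1 — £8,708: £1,825 finishes the deductible; £6,883 goes to coinsurance; traveler's 20% is £1,376.60. Traveler owes £3,201.60 (running OOP £3,201.60). Insurer: £8,708 − £3,201.60 = £5,506.40.
Claim 2 — £2,383: deductible met; 20% of £2,383 = £476.60. Traveler owes £476.60 (running OOP £3,678.20). Plan pays £2,383 − £476.60 = £1,906.40.
Claim 3 — £1,837: 20% coinsurance on £1,837 = £367.40. Cost to traveler: £367.40. OOP to date £4,045.60. Plan pays £1,837 − £367.40 = £1,469.60.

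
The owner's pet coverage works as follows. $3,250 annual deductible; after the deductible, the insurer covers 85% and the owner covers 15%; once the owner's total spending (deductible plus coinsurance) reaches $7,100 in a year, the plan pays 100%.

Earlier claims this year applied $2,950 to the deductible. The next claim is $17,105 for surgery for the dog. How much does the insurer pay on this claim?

Remaining deductible: $3,250 − $2,950 = $300.
The remaining $16,805 (= $17,105 − $300) moves to coinsurance.
Owner's 15% share of $16,805 is $2,520.75.
That puts the owner's cost at $300 + $2,520.75 = $2,820.75 before any cap.
Year-to-date out-of-pocket becomes $2,950 + $2,820.75 = $5,770.75, still under the $7,100 maximum, so no cap applies.
The insurer covers the remainder: $17,105 − $2,820.75 = $14,284.25.

$14,284.25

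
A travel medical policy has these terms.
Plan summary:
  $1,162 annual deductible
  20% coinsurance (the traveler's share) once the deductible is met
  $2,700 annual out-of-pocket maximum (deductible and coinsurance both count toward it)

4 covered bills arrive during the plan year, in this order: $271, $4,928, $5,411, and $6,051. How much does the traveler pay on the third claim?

$730.60

#1 ($271): all of it applies to the deductible. Traveler owes $271 (running OOP $271).
#2 ($4,928): $891 to deductible, leaving $4,037; traveler's 20% is $807.40. Cost to traveler: $1,698.40. OOP to date $1,969.40.
#3 ($5,411): 20% coinsurance on $5,411 = $1,082.20. OOP would hit $3,051.60 > $2,700, so the cap limits the traveler to $2,700 − $1,969.40 = $730.60.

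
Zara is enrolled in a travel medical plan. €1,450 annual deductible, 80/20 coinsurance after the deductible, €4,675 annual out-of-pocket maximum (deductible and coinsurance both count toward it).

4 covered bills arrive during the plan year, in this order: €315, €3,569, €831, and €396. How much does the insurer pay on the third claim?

€664.80

Claim 1 (€315): entire amount goes to the deductible. Cost to traveler: €315. OOP to date €315. Plan pays €315 − €315 = €0.
Claim 2 (€3,569): €1,135 finishes the deductible; €2,434 goes to coinsurance; traveler's 20% is €486.80. Traveler owes €1,621.80 (running OOP €1,936.80). Plan pays €3,569 − €1,621.80 = €1,947.20.
Claim 3 (€831): deductible met; 20% of €831 = €166.20. Traveler owes €166.20 (running OOP €2,103). Insurer: €831 − €166.20 = €664.80.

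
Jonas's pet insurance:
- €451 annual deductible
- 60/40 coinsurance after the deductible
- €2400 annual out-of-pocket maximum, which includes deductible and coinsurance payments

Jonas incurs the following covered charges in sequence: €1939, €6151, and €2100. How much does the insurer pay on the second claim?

€4797.20

#1 (€1939): €451 to deductible, leaving €1488; owner's 40% is €595.20. Owner pays €1046.20; OOP now €1046.20. Plan pays €1939 − €1046.20 = €892.80.
#2 (€6151): 40% coinsurance on €6151 = €2460.40. That would push OOP to €3506.60, over the €2400 cap, so owner pays €2400 − €1046.20 = €1353.80. Plan pays €6151 − €1353.80 = €4797.20.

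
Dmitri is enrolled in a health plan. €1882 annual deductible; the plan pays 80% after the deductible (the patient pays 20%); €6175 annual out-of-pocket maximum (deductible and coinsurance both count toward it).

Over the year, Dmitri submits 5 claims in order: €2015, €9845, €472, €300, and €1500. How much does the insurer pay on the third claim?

Claim 1 (€2015): €1882 finishes the deductible; €133 goes to coinsurance; 20% of €133 = €26.60. Patient pays €1908.60; OOP now €1908.60. Insurer: €2015 − €1908.60 = €106.40.
Claim 2 (€9845): deductible already satisfied, so patient's share is 20% × €9845 = €1969. Patient pays €1969; OOP now €3877.60. Plan pays €9845 − €1969 = €7876.
Claim 3 (€472): deductible already satisfied, so patient's share is 20% × €472 = €94.40. Patient owes €94.40 (running OOP €3972). Plan pays €472 − €94.40 = €377.60.

€377.60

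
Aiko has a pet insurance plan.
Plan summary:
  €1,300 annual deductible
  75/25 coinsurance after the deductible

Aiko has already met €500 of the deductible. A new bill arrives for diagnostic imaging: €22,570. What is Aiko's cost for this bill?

€6,242.50

Deductible still to meet: €1,300 − €500 = €800.
The remaining €21,770 (= €22,570 − €800) moves to coinsurance.
Coinsurance: €21,770 × 25% = €5,442.50.
That puts the owner's cost at €800 + €5,442.50 = €6,242.50.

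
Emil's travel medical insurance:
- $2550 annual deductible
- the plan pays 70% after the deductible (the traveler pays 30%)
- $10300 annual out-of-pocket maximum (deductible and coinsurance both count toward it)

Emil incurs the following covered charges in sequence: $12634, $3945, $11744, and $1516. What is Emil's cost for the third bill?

Bill 1, $12634: $2550 to deductible, leaving $10084; 30% of $10084 = $3025.20. Traveler owes $5575.20 (running OOP $5575.20).
Bill 2, $3945: deductible already satisfied, so traveler's share is 30% × $3945 = $1183.50. Traveler pays $1183.50; OOP now $6758.70.
Bill 3, $11744: deductible met; 30% of $11744 = $3523.20. Traveler owes $3523.20 (running OOP $10281.90).

$3523.20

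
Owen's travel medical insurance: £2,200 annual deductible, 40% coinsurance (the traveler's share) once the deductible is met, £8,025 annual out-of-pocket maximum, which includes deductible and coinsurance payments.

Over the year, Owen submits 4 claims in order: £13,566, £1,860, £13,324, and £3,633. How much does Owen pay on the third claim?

£534.60

Bill 1, £13,566: deductible takes £2,200, £11,366 remains; 40% of £11,366 = £4,546.40. Cost to traveler: £6,746.40. OOP to date £6,746.40.
Bill 2, £1,860: 40% coinsurance on £1,860 = £744. Cost to traveler: £744. OOP to date £7,490.40.
Bill 3, £13,324: 40% coinsurance on £13,324 = £5,329.60. Adding that to £7,490.40 gives £12,820, past the £8,025 cap; traveler pays only £8,025 − £7,490.40 = £534.60.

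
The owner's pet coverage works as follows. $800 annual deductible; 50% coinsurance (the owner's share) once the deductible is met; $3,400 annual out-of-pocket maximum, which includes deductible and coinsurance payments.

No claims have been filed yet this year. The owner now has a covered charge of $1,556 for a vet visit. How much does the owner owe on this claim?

$1,178

Nothing has been paid toward the $800 deductible, so the first $800 of this charge is applied there.
That leaves $1,556 − $800 = $756 for coinsurance.
Owner's 50% share of $756 is $378.
Owner responsibility before any cap: $800 + $378 = $1,178.
Total out-of-pocket so far would be $0 + $1,178 = $1,178, below the $3,400 cap — no reduction.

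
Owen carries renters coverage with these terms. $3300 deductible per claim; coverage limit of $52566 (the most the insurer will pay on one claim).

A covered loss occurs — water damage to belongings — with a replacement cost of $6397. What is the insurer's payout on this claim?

$3097

After the deductible, $6397 − $3300 = $3097 remains.
$3097 ≤ $52566, so the limit doesn't bind; insurer pays $3097.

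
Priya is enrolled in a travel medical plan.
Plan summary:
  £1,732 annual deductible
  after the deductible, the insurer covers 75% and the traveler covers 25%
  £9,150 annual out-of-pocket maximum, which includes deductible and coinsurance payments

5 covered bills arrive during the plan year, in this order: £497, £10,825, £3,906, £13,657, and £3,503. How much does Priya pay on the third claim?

£976.50

Claim 1 — £497: all of it applies to the deductible. Traveler owes £497 (running OOP £497).
Claim 2 — £10,825: £1,235 to deductible, leaving £9,590; 25% of £9,590 = £2,397.50. Cost to traveler: £3,632.50. OOP to date £4,129.50.
Claim 3 — £3,906: 25% coinsurance on £3,906 = £976.50. Cost to traveler: £976.50. OOP to date £5,106.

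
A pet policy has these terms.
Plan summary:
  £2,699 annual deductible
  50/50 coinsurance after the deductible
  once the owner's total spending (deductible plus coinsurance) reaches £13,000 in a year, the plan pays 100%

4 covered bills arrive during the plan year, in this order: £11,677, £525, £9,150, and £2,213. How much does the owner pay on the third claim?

£4,575

#1 (£11,677): £2,699 finishes the deductible; £8,978 goes to coinsurance; coinsurance £8,978 × 50% = £4,489. Owner pays £7,188; OOP now £7,188.
#2 (£525): deductible met; 50% of £525 = £262.50. Cost to owner: £262.50. OOP to date £7,450.50.
#3 (£9,150): deductible already satisfied, so owner's share is 50% × £9,150 = £4,575. Owner pays £4,575; OOP now £12,025.50.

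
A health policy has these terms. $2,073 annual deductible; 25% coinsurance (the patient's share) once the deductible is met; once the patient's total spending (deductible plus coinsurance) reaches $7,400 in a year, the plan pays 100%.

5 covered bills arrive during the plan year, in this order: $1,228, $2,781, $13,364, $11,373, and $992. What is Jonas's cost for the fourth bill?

$1,502

Claim 1 — $1,228: all of it applies to the deductible. Patient pays $1,228; OOP now $1,228.
Claim 2 — $2,781: deductible takes $845, $1,936 remains; patient's 25% is $484. Cost to patient: $1,329. OOP to date $2,557.
Claim 3 — $13,364: deductible met; 25% of $13,364 = $3,341. Patient owes $3,341 (running OOP $5,898).
Claim 4 — $11,373: 25% coinsurance on $11,373 = $2,843.25. That would push OOP to $8,741.25, over the $7,400 cap, so patient pays $7,400 − $5,898 = $1,502.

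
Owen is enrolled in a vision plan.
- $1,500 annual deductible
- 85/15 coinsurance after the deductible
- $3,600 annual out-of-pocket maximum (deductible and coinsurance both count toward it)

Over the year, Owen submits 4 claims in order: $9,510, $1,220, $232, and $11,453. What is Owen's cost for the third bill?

$34.80

Bill 1, $9,510: deductible takes $1,500, $8,010 remains; 15% of $8,010 = $1,201.50. Member owes $2,701.50 (running OOP $2,701.50).
Bill 2, $1,220: deductible met; 15% of $1,220 = $183. Member owes $183 (running OOP $2,884.50).
Bill 3, $232: deductible already satisfied, so member's share is 15% × $232 = $34.80. Cost to member: $34.80. OOP to date $2,919.30.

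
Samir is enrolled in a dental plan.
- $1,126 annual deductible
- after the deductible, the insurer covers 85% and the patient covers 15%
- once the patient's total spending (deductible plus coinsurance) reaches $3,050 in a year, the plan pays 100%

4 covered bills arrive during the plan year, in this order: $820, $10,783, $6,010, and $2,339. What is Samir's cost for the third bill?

Bill 1, $820: all of it applies to the deductible. Patient pays $820; OOP now $820.
Bill 2, $10,783: $306 finishes the deductible; $10,477 goes to coinsurance; patient's 15% is $1,571.55. Patient owes $1,877.55 (running OOP $2,697.55).
Bill 3, $6,010: 15% coinsurance on $6,010 = $901.50. That would push OOP to $3,599.05, over the $3,050 cap, so patient pays $3,050 − $2,697.55 = $352.45.

$352.45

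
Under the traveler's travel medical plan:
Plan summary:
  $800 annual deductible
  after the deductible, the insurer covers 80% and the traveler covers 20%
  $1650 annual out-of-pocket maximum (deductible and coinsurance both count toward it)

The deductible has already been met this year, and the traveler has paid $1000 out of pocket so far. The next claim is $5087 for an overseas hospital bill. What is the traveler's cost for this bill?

$650

With the deductible met, the entire $5087 is subject to coinsurance.
20% of $5087 = $1017.40 falls to the traveler.
That would bring total out-of-pocket to $2017.40, past the $1650 cap. The traveler is capped at $1650 − $1000 = $650 on this claim.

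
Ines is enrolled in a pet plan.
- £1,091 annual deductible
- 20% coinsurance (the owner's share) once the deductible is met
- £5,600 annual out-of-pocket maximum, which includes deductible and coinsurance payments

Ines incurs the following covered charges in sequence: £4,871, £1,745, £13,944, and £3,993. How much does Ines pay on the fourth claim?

£615.20

Claim 1 — £4,871: £1,091 to deductible, leaving £3,780; coinsurance £3,780 × 20% = £756. Cost to owner: £1,847. OOP to date £1,847.
Claim 2 — £1,745: 20% coinsurance on £1,745 = £349. Cost to owner: £349. OOP to date £2,196.
Claim 3 — £13,944: 20% coinsurance on £13,944 = £2,788.80. Cost to owner: £2,788.80. OOP to date £4,984.80.
Claim 4 — £3,993: 20% coinsurance on £3,993 = £798.60. That would push OOP to £5,783.40, over the £5,600 cap, so owner pays £5,600 − £4,984.80 = £615.20.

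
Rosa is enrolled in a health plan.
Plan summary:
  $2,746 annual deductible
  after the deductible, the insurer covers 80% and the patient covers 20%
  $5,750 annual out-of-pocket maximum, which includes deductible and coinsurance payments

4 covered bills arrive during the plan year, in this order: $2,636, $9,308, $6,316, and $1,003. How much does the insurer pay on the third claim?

Claim 1 — $2,636: all of it applies to the deductible. Patient pays $2,636; OOP now $2,636. Plan pays $2,636 − $2,636 = $0.
Claim 2 — $9,308: deductible takes $110, $9,198 remains; coinsurance $9,198 × 20% = $1,839.60. Cost to patient: $1,949.60. OOP to date $4,585.60. Plan pays $9,308 − $1,949.60 = $7,358.40.
Claim 3 — $6,316: 20% coinsurance on $6,316 = $1,263.20. That would push OOP to $5,848.80, over the $5,750 cap, so patient pays $5,750 − $4,585.60 = $1,164.40. Insurer: $6,316 − $1,164.40 = $5,151.60.

$5,151.60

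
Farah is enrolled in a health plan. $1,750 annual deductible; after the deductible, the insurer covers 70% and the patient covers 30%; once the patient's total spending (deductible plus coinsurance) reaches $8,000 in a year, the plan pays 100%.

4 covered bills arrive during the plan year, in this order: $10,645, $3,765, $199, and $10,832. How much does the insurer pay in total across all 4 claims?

Bill 1, $10,645: deductible takes $1,750, $8,895 remains; patient's 30% is $2,668.50. Cost to patient: $4,418.50. OOP to date $4,418.50. Insurer: $10,645 − $4,418.50 = $6,226.50.
Bill 2, $3,765: deductible already satisfied, so patient's share is 30% × $3,765 = $1,129.50. Cost to patient: $1,129.50. OOP to date $5,548. Insurer: $3,765 − $1,129.50 = $2,635.50.
Bill 3, $199: deductible already satisfied, so patient's share is 30% × $199 = $59.70. Cost to patient: $59.70. OOP to date $5,607.70. Insurer: $199 − $59.70 = $139.30.
Bill 4, $10,832: deductible already satisfied, so patient's share is 30% × $10,832 = $3,249.60. OOP would hit $8,857.30 > $8,000, so the cap limits the patient to $8,000 − $5,607.70 = $2,392.30. Insurer: $10,832 − $2,392.30 = $8,439.70.
Insurer total = bills − patient's total = $25,441 − $8,000 = $17,441.

$17,441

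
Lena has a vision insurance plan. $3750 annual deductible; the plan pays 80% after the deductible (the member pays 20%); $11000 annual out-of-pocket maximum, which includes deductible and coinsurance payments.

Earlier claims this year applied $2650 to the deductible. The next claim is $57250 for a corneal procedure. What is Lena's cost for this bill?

$2650 of the $3750 deductible is already met, leaving $1100.
After the $1100 deductible portion, $57250 − $1100 = $56150 is subject to coinsurance.
Member's 20% share of $56150 is $11230.
That puts the member's cost at $1100 + $11230 = $12330 before any cap.
Adding $12330 to the $2650 already spent would give $14980, which exceeds the $11000 cap; the member pays just $11000 − $2650 = $8350.

$8350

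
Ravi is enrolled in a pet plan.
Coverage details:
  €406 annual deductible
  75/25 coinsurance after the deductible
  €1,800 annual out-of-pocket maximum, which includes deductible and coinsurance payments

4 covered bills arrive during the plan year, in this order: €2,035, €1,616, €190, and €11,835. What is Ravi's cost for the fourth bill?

€535.25

#1 (€2,035): €406 to deductible, leaving €1,629; coinsurance €1,629 × 25% = €407.25. Cost to owner: €813.25. OOP to date €813.25.
#2 (€1,616): deductible met; 25% of €1,616 = €404. Cost to owner: €404. OOP to date €1,217.25.
#3 (€190): deductible met; 25% of €190 = €47.50. Owner pays €47.50; OOP now €1,264.75.
#4 (€11,835): 25% coinsurance on €11,835 = €2,958.75. That would push OOP to €4,223.50, over the €1,800 cap, so owner pays €1,800 − €1,264.75 = €535.25.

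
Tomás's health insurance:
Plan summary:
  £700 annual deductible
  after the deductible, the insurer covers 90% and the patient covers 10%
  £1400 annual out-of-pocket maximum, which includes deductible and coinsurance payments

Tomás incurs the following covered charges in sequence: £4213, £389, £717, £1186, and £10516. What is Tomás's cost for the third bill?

£71.70

Claim 1 (£4213): deductible takes £700, £3513 remains; coinsurance £3513 × 10% = £351.30. Patient pays £1051.30; OOP now £1051.30.
Claim 2 (£389): 10% coinsurance on £389 = £38.90. Patient pays £38.90; OOP now £1090.20.
Claim 3 (£717): 10% coinsurance on £717 = £71.70. Patient pays £71.70; OOP now £1161.90.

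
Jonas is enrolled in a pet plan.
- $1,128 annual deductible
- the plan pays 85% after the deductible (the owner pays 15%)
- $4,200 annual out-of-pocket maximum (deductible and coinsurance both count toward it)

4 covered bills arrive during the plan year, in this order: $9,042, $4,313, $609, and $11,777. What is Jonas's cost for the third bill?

$91.35

Claim 1 — $9,042: $1,128 finishes the deductible; $7,914 goes to coinsurance; coinsurance $7,914 × 15% = $1,187.10. Owner owes $2,315.10 (running OOP $2,315.10).
Claim 2 — $4,313: deductible already satisfied, so owner's share is 15% × $4,313 = $646.95. Owner pays $646.95; OOP now $2,962.05.
Claim 3 — $609: deductible already satisfied, so owner's share is 15% × $609 = $91.35. Owner pays $91.35; OOP now $3,053.40.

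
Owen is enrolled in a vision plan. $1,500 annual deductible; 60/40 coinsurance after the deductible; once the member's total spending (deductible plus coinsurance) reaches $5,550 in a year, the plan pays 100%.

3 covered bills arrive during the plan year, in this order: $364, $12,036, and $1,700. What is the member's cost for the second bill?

$5,186

Claim 1 ($364): all of it applies to the deductible. Cost to member: $364. OOP to date $364.
Claim 2 ($12,036): $1,136 to deductible, leaving $10,900; coinsurance $10,900 × 40% = $4,360. Together that's $1,136 + $4,360 = $5,496. OOP would hit $5,860 > $5,550, so the cap limits the member to $5,550 − $364 = $5,186.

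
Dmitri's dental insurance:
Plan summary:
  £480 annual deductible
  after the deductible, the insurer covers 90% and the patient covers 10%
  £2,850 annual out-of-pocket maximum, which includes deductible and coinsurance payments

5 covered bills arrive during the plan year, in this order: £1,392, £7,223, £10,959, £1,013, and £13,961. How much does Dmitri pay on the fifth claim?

£359.30

Claim 1 — £1,392: £480 to deductible, leaving £912; coinsurance £912 × 10% = £91.20. Patient owes £571.20 (running OOP £571.20).
Claim 2 — £7,223: deductible already satisfied, so patient's share is 10% × £7,223 = £722.30. Cost to patient: £722.30. OOP to date £1,293.50.
Claim 3 — £10,959: deductible met; 10% of £10,959 = £1,095.90. Patient owes £1,095.90 (running OOP £2,389.40).
Claim 4 — £1,013: deductible already satisfied, so patient's share is 10% × £1,013 = £101.30. Patient pays £101.30; OOP now £2,490.70.
Claim 5 — £13,961: deductible met; 10% of £13,961 = £1,396.10. Adding that to £2,490.70 gives £3,886.80, past the £2,850 cap; patient pays only £2,850 − £2,490.70 = £359.30.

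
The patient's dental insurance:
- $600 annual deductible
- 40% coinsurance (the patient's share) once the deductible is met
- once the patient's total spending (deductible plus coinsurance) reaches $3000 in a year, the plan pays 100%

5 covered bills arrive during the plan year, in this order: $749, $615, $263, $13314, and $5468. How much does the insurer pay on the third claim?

Claim 1 — $749: $600 finishes the deductible; $149 goes to coinsurance; patient's 40% is $59.60. Patient owes $659.60 (running OOP $659.60). Plan pays $749 − $659.60 = $89.40.
Claim 2 — $615: deductible met; 40% of $615 = $246. Patient pays $246; OOP now $905.60. Insurer: $615 − $246 = $369.
Claim 3 — $263: deductible already satisfied, so patient's share is 40% × $263 = $105.20. Patient pays $105.20; OOP now $1010.80. Insurer: $263 − $105.20 = $157.80.

$157.80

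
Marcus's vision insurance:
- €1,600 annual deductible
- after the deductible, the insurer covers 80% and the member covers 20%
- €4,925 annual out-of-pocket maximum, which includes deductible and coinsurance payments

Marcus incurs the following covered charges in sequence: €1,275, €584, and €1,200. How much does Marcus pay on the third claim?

€240

Claim 1 (€1,275): all of it applies to the deductible. Member owes €1,275 (running OOP €1,275).
Claim 2 (€584): €325 finishes the deductible; €259 goes to coinsurance; member's 20% is €51.80. Member owes €376.80 (running OOP €1,651.80).
Claim 3 (€1,200): deductible met; 20% of €1,200 = €240. Member pays €240; OOP now €1,891.80.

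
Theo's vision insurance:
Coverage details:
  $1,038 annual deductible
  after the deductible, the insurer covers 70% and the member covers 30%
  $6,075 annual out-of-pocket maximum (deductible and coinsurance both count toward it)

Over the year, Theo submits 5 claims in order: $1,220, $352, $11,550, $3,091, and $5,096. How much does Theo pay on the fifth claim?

$484.50

Bill 1, $1,220: deductible takes $1,038, $182 remains; coinsurance $182 × 30% = $54.60. Cost to member: $1,092.60. OOP to date $1,092.60.
Bill 2, $352: deductible already satisfied, so member's share is 30% × $352 = $105.60. Member owes $105.60 (running OOP $1,198.20).
Bill 3, $11,550: deductible met; 30% of $11,550 = $3,465. Member pays $3,465; OOP now $4,663.20.
Bill 4, $3,091: deductible already satisfied, so member's share is 30% × $3,091 = $927.30. Member owes $927.30 (running OOP $5,590.50).
Bill 5, $5,096: 30% coinsurance on $5,096 = $1,528.80. Adding that to $5,590.50 gives $7,119.30, past the $6,075 cap; member pays only $6,075 − $5,590.50 = $484.50.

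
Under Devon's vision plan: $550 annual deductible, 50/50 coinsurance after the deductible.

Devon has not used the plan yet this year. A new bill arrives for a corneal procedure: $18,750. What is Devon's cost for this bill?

$9,650

Deductible not yet touched, so the first $550 of the bill goes to the deductible.
That leaves $18,750 − $550 = $18,200 for coinsurance.
Member's 50% share of $18,200 is $9,100.
That puts the member's cost at $550 + $9,100 = $9,650.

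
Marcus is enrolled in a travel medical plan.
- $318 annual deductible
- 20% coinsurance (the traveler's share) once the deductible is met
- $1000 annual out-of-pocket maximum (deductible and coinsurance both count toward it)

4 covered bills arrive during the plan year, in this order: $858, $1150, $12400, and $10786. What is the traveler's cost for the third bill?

#1 ($858): $318 to deductible, leaving $540; coinsurance $540 × 20% = $108. Cost to traveler: $426. OOP to date $426.
#2 ($1150): 20% coinsurance on $1150 = $230. Traveler pays $230; OOP now $656.
#3 ($12400): deductible met; 20% of $12400 = $2480. Adding that to $656 gives $3136, past the $1000 cap; traveler pays only $1000 − $656 = $344.

$344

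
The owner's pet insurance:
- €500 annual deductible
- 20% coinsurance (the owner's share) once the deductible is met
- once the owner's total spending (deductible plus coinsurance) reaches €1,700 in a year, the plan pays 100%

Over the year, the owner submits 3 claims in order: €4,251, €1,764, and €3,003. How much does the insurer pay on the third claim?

€2,906

Bill 1, €4,251: €500 to deductible, leaving €3,751; coinsurance €3,751 × 20% = €750.20. Owner owes €1,250.20 (running OOP €1,250.20). Insurer: €4,251 − €1,250.20 = €3,000.80.
Bill 2, €1,764: 20% coinsurance on €1,764 = €352.80. Cost to owner: €352.80. OOP to date €1,603. Plan pays €1,764 − €352.80 = €1,411.20.
Bill 3, €3,003: 20% coinsurance on €3,003 = €600.60. OOP would hit €2,203.60 > €1,700, so the cap limits the owner to €1,700 − €1,603 = €97. Plan pays €3,003 − €97 = €2,906.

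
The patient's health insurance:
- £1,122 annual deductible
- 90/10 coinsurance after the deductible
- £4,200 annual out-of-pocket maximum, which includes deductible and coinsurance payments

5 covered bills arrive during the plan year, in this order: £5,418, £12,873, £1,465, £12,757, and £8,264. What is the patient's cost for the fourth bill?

£1,214.60

#1 (£5,418): £1,122 to deductible, leaving £4,296; 10% of £4,296 = £429.60. Cost to patient: £1,551.60. OOP to date £1,551.60.
#2 (£12,873): deductible already satisfied, so patient's share is 10% × £12,873 = £1,287.30. Cost to patient: £1,287.30. OOP to date £2,838.90.
#3 (£1,465): 10% coinsurance on £1,465 = £146.50. Patient owes £146.50 (running OOP £2,985.40).
#4 (£12,757): deductible met; 10% of £12,757 = £1,275.70. That would push OOP to £4,261.10, over the £4,200 cap, so patient pays £4,200 − £2,985.40 = £1,214.60.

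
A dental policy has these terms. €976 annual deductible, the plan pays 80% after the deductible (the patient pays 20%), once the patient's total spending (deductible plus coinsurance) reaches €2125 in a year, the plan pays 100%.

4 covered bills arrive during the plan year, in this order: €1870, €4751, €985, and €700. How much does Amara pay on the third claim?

€20

Claim 1 (€1870): deductible takes €976, €894 remains; coinsurance €894 × 20% = €178.80. Patient pays €1154.80; OOP now €1154.80.
Claim 2 (€4751): deductible met; 20% of €4751 = €950.20. Patient owes €950.20 (running OOP €2105).
Claim 3 (€985): deductible already satisfied, so patient's share is 20% × €985 = €197. That would push OOP to €2302, over the €2125 cap, so patient pays €2125 − €2105 = €20.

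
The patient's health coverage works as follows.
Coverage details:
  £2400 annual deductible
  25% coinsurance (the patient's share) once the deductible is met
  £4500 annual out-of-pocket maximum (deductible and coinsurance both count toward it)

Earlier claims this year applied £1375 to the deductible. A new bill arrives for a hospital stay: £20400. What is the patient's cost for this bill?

Deductible still to meet: £2400 − £1375 = £1025.
That leaves £20400 − £1025 = £19375 for coinsurance.
Coinsurance: £19375 × 25% = £4843.75.
So the patient owes £1025 + £4843.75 = £5868.75 before any cap.
That would bring total out-of-pocket to £7243.75, past the £4500 cap. The patient is capped at £4500 − £1375 = £3125 on this claim.

£3125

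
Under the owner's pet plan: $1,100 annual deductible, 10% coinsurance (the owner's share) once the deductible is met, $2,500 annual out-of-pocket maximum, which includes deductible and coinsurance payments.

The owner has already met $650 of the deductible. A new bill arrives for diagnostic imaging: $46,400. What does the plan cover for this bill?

$44,550

$650 of the $1,100 deductible is already met, leaving $450.
That leaves $46,400 − $450 = $45,950 for coinsurance.
Coinsurance: $45,950 × 10% = $4,595.
Owner responsibility before any cap: $450 + $4,595 = $5,045.
That would bring total out-of-pocket to $5,695, past the $2,500 cap. The owner is capped at $2,500 − $650 = $1,850 on this claim.
The plan picks up $46,400 − $1,850 = $44,550.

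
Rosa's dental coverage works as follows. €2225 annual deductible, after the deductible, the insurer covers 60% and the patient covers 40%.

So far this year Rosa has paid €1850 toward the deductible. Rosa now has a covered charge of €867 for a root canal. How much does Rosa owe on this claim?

Deductible still to meet: €2225 − €1850 = €375.
After the €375 deductible portion, €867 − €375 = €492 is subject to coinsurance.
Coinsurance: €492 × 40% = €196.80.
Patient responsibility: €375 + €196.80 = €571.80.

€571.80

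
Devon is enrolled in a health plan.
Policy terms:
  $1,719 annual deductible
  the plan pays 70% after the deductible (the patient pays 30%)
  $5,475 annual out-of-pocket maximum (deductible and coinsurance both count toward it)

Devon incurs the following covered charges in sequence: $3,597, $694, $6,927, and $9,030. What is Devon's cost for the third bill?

$2,078.10

Claim 1 ($3,597): $1,719 to deductible, leaving $1,878; 30% of $1,878 = $563.40. Cost to patient: $2,282.40. OOP to date $2,282.40.
Claim 2 ($694): 30% coinsurance on $694 = $208.20. Patient owes $208.20 (running OOP $2,490.60).
Claim 3 ($6,927): deductible met; 30% of $6,927 = $2,078.10. Cost to patient: $2,078.10. OOP to date $4,568.70.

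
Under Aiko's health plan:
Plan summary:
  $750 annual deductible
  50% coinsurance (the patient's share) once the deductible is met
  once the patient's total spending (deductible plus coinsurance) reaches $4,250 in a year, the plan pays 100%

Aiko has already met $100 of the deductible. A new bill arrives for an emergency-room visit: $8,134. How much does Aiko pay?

$4,150

Deductible still to meet: $750 − $100 = $650.
After the $650 deductible portion, $8,134 − $650 = $7,484 is subject to coinsurance.
Coinsurance: $7,484 × 50% = $3,742.
So the patient owes $650 + $3,742 = $4,392 before any cap.
Adding $4,392 to the $100 already spent would give $4,492, which exceeds the $4,250 cap; the patient pays just $4,250 − $100 = $4,150.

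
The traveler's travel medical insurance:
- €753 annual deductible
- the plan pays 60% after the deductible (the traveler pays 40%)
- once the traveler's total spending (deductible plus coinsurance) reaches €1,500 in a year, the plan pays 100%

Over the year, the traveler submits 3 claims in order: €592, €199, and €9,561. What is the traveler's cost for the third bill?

#1 (€592): all of it applies to the deductible. Traveler owes €592 (running OOP €592).
#2 (€199): deductible takes €161, €38 remains; 40% of €38 = €15.20. Traveler pays €176.20; OOP now €768.20.
#3 (€9,561): deductible met; 40% of €9,561 = €3,824.40. OOP would hit €4,592.60 > €1,500, so the cap limits the traveler to €1,500 − €768.20 = €731.80.

€731.80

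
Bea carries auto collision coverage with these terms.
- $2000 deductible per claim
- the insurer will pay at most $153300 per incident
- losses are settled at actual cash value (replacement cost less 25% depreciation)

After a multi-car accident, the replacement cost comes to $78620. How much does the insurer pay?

At 25% depreciation, ACV = $78620 − $19655 = $58965.
After the deductible, $58965 − $2000 = $56965 remains.
That's under the $153300 cap, so the insurer reimburses the full $56965.

$56965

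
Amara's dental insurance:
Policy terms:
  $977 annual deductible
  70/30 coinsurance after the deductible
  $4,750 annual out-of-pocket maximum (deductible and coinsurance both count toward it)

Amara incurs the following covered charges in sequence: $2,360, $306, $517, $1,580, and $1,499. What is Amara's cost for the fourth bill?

#1 ($2,360): deductible takes $977, $1,383 remains; patient's 30% is $414.90. Cost to patient: $1,391.90. OOP to date $1,391.90.
#2 ($306): 30% coinsurance on $306 = $91.80. Patient owes $91.80 (running OOP $1,483.70).
#3 ($517): 30% coinsurance on $517 = $155.10. Cost to patient: $155.10. OOP to date $1,638.80.
#4 ($1,580): 30% coinsurance on $1,580 = $474. Cost to patient: $474. OOP to date $2,112.80.

$474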